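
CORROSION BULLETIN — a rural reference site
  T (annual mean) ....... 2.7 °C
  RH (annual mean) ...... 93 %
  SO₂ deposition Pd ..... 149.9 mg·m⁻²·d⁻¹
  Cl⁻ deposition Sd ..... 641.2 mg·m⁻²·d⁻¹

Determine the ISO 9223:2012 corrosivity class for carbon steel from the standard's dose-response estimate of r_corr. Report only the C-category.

C5

carbon steel: temperature factor f = +0.150·(-7.3) = -1.0950
  sulphur-dioxide contribution → 51.48 μm/a
  chloride contribution → 134.5 μm/a
  total first-year rate 186 μm/a
186 μm/a falls in (80, 200] for carbon steel → category C5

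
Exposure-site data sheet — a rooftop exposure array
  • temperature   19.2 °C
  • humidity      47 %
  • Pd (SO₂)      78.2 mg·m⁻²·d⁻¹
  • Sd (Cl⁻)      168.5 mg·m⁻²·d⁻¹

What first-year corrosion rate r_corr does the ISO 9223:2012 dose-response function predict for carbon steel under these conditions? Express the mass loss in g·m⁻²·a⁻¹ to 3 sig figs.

carbon steel: temperature factor f = -0.054·(9.2) = -0.4968
  Pd branch = 1.77·Pd^0.52·e^(0.02·RH+f) = 26.6 μm/a
  Sd branch = 0.102·Sd^0.62·e^(0.033·RH+0.04·T) = 24.9 μm/a
  r_corr = 26.6 + 24.9 = 51.5 μm/a
Convert to mass loss: 51.5 μm/a × 7.85 g/cm³ = 404.3 g·m⁻²·a⁻¹

r_corr = 404 g·m⁻²·a⁻¹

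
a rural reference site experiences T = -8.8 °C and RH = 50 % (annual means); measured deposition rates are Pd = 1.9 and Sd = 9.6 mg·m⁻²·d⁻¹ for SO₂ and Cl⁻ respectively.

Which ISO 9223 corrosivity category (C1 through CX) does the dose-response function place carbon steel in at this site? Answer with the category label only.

carbon steel: temperature factor f = +0.150·(-18.8) = -2.8200
  Pd branch = 1.77·Pd^0.52·e^(0.02·RH+f) = 0.4004 μm/a
  Cl⁻ term: 0.102·9.6^0.62·exp(0.033·50+0.04·-8.8) = 1.518
  r_corr = 0.4004 + 1.518 = 1.919 μm/a
Category bounds: 1.3…25 μm/a bracket r_corr ⇒ C2

C2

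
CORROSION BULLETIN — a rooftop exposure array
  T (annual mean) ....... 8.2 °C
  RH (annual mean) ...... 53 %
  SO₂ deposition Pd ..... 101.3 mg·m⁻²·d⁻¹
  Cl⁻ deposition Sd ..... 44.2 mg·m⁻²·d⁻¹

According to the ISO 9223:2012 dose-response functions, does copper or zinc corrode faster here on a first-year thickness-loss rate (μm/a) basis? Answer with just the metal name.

zinc

copper: T≤10 °C ⇒ hinge +0.126·(8.2−10) = -0.2268
  Pd branch = 0.0053·Pd^0.26·e^(0.059·RH+f) = 0.3201 μm/a
  Cl⁻ term: 0.01025·44.2^0.27·exp(0.036·53+0.049·8.2) = 0.2872
  r_corr = 0.3201 + 0.2872 = 0.6073 μm/a
zinc: T≤10 °C ⇒ hinge +0.038·(8.2−10) = -0.0684
  SO₂ term: 0.0129·101.3^0.44·exp(0.046·53-0.0684) = 1.052
  Sd branch = 0.0175·Sd^0.57·e^(0.008·RH+0.085·T) = 0.4653 μm/a
  r_corr = 1.052 + 0.4653 = 1.518 μm/a
Ordering by μm/a: zinc (1.52) > copper (0.607)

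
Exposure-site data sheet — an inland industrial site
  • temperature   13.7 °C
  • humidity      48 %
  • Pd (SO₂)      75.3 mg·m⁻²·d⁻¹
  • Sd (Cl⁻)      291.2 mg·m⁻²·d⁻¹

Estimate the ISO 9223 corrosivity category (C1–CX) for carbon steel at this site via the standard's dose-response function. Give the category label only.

carbon steel: f(T) = -0.054·(T−10) [T>10 °C] = -0.1998
  Pd branch = 1.77·Pd^0.52·e^(0.02·RH+f) = 35.81 μm/a
  Cl⁻ term: 0.102·291.2^0.62·exp(0.033·48+0.04·13.7) = 28.99
  r_corr = 35.81 + 28.99 = 64.81 μm/a
ISO 9223 Table 2 (carbon steel): 50 < 64.8 ≤ 80 μm/a ⇒ C4

C4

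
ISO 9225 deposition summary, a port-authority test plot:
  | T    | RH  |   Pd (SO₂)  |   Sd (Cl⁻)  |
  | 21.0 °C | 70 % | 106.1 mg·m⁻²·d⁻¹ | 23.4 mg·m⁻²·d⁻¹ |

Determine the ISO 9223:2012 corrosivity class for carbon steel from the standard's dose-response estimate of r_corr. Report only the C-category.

C4

carbon steel: temperature factor f = -0.054·(11.0) = -0.5940
  sulphur-dioxide contribution → 44.81 μm/a
  chloride contribution → 16.81 μm/a
  ⇒ r_corr(carbon steel) = 61.62 μm/a
Category bounds: 50…80 μm/a bracket r_corr ⇒ C4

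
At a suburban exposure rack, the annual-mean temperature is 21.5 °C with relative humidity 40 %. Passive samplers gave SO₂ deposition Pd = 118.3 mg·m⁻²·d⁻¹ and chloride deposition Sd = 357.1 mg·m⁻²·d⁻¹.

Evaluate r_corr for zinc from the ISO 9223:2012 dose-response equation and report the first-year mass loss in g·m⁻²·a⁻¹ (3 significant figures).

r_corr = 32.6 g·m⁻²·a⁻¹

zinc: f(T) = -0.071·(T−10) [T>10 °C] = -0.8165
  Pd branch = 0.0129·Pd^0.44·e^(0.046·RH+f) = 0.2932 μm/a
  Sd branch = 0.0175·Sd^0.57·e^(0.008·RH+0.085·T) = 4.273 μm/a
  r_corr = 0.2932 + 4.273 = 4.567 μm/a
Convert to mass loss: 4.567 μm/a × 7.14 g/cm³ = 32.61 g·m⁻²·a⁻¹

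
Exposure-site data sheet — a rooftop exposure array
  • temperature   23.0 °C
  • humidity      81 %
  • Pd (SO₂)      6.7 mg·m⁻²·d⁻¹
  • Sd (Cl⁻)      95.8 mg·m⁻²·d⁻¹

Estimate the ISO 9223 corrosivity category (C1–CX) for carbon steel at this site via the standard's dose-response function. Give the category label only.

carbon steel: T>10 °C ⇒ hinge -0.054·(23.0−10) = -0.7020
  Pd branch = 1.77·Pd^0.52·e^(0.02·RH+f) = 11.92 μm/a
  Cl⁻ term: 0.102·95.8^0.62·exp(0.033·81+0.04·23.0) = 62.73
  sum: 11.92 + 62.73 → r_corr = 74.65 μm/a
Category bounds: 50…80 μm/a bracket r_corr ⇒ C4

C4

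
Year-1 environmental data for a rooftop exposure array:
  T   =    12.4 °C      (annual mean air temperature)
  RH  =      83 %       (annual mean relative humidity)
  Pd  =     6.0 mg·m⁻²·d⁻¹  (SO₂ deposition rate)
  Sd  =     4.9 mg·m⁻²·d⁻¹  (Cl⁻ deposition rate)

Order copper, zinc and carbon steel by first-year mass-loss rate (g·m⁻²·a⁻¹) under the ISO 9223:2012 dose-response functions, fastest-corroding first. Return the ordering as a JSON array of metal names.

["carbon steel", "copper", "zinc"]

copper: T>10 °C ⇒ hinge -0.080·(12.4−10) = -0.1920
  sulphur-dioxide contribution → 0.9331 μm/a
  chloride contribution → 0.5736 μm/a
  total first-year rate 1.507 μm/a
  mass loss = 1.507 μm/a × 8.96 g/cm³ = 13.5 g·m⁻²·a⁻¹
zinc: temperature factor f = -0.071·(2.4) = -0.1704
  sulphur-dioxide contribution → 1.089 μm/a
  chloride contribution → 0.2413 μm/a
  total first-year rate 1.331 μm/a
  mass loss = 1.331 μm/a × 7.14 g/cm³ = 9.5 g·m⁻²·a⁻¹
carbon steel: f(T) = -0.054·(T−10) [T>10 °C] = -0.1296
  sulphur-dioxide contribution → 20.76 μm/a
  chloride contribution → 6.942 μm/a
  total first-year rate 27.7 μm/a
  mass loss = 27.7 μm/a × 7.85 g/cm³ = 217.5 g·m⁻²·a⁻¹
Ordering by g·m⁻²·a⁻¹: carbon steel (217) > copper (13.5) > zinc (9.5)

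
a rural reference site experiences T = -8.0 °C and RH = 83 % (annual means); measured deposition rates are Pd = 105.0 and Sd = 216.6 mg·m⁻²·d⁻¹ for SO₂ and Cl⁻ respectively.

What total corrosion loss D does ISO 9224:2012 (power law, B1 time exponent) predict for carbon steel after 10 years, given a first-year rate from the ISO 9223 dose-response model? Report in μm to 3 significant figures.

carbon steel: f(T) = +0.150·(T−10) [T≤10 °C] = -2.7000
  sulphur-dioxide contribution → 7.036 μm/a
  chloride contribution → 32.16 μm/a
  total first-year rate 39.19 μm/a
ISO 9224: D(t) = r_corr · t^b with b = 0.523 (carbon steel, B1)
  D(10) = 39.19 × 10^0.523 = 39.19 × 3.334 = 130.7 μm

D(10) = 131 μm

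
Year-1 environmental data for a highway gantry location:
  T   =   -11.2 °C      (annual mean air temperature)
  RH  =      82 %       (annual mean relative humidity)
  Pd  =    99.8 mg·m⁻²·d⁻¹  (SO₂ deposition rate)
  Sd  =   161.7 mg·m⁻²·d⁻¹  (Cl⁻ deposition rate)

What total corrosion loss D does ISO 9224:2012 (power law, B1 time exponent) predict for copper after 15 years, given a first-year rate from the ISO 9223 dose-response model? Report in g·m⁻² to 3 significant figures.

copper: T≤10 °C ⇒ hinge +0.126·(-11.2−10) = -2.6712
  sulphur-dioxide contribution → 0.1531 μm/a
  chloride contribution → 0.4475 μm/a
  ⇒ r_corr(copper) = 0.6006 μm/a
ISO 9224: D(t) = r_corr · t^b with b = 0.667 (copper, B1)
  D(15) = 0.6006 × 15^0.667 = 0.6006 × 6.088 = 3.656 μm
  Mass loss = 3.656 μm × 8.96 g/cm³ = 32.76 g·m⁻²

D(15) = 32.8 g·m⁻²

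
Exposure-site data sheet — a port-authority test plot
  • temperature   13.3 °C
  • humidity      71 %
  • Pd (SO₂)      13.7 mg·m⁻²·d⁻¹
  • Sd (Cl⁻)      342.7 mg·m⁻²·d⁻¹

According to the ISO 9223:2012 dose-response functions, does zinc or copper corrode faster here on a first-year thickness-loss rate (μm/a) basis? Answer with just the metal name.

zinc

zinc: f(T) = -0.071·(T−10) [T>10 °C] = -0.2343
  sulphur-dioxide contribution → 0.8461 μm/a
  chloride contribution → 2.664 μm/a
  total first-year rate 3.51 μm/a
copper: temperature factor f = -0.080·(3.3) = -0.2640
  sulphur-dioxide contribution → 0.5302 μm/a
  chloride contribution → 1.225 μm/a
  ⇒ r_corr(copper) = 1.755 μm/a
Ordering by μm/a: zinc (3.51) > copper (1.76)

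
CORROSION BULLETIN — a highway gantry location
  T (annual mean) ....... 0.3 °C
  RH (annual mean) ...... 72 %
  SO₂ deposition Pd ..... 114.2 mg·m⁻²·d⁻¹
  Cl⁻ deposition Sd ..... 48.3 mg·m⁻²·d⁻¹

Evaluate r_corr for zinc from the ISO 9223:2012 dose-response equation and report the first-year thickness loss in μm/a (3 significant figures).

zinc: f(T) = +0.038·(T−10) [T≤10 °C] = -0.3686
  Pd branch = 0.0129·Pd^0.44·e^(0.046·RH+f) = 1.969 μm/a
  Cl⁻ term: 0.0175·48.3^0.57·exp(0.008·72+0.085·0.3) = 0.2911
  r_corr = 1.969 + 0.2911 = 2.26 μm/a

r_corr = 2.26 μm/a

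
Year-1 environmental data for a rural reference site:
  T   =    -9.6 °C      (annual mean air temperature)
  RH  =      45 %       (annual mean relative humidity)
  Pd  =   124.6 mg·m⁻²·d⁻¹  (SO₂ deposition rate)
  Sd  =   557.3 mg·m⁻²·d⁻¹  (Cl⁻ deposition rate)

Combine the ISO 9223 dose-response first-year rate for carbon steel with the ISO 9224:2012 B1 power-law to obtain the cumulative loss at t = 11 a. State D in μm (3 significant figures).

carbon steel: f(T) = +0.150·(T−10) [T≤10 °C] = -2.9400
  SO₂ term: 1.77·124.6^0.52·exp(0.02·45-2.9400) = 2.829
  Sd branch = 0.102·Sd^0.62·e^(0.033·RH+0.04·T) = 15.46 μm/a
  r_corr = 2.829 + 15.46 = 18.29 μm/a
Long-term exponent b (ISO 9224 Table 2, B1) = 0.523
  D(11) = 18.29 × 11^0.523 = 18.29 × 3.505 = 64.11 μm

D(11) = 64.1 μm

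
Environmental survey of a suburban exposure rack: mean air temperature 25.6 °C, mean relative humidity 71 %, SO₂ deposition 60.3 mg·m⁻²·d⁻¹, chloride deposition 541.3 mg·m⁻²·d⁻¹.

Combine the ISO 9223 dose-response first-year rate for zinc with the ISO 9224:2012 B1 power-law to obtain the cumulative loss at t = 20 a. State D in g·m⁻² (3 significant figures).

zinc: T>10 °C ⇒ hinge -0.071·(25.6−10) = -1.1076
  sulphur-dioxide contribution → 0.6781 μm/a
  chloride contribution → 9.836 μm/a
  ⇒ r_corr(zinc) = 10.51 μm/a
Long-term exponent b (ISO 9224 Table 2, B1) = 0.813
  D(20) = 10.51 × 20^0.813 = 10.51 × 11.42 = 120.1 μm
  Mass loss = 120.1 μm × 7.14 g/cm³ = 857.4 g·m⁻²

D(20) = 857 g·m⁻²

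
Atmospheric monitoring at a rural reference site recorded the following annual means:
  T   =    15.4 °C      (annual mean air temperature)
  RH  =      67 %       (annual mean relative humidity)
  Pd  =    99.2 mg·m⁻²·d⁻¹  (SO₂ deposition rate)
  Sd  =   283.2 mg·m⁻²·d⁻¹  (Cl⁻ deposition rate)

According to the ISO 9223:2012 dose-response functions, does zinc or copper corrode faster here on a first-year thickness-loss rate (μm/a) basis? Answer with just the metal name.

zinc: T>10 °C ⇒ hinge -0.071·(15.4−10) = -0.3834
  Pd branch = 0.0129·Pd^0.44·e^(0.046·RH+f) = 1.449 μm/a
  Sd branch = 0.0175·Sd^0.57·e^(0.008·RH+0.085·T) = 2.767 μm/a
  r_corr = 1.449 + 2.767 = 4.216 μm/a
copper: f(T) = -0.080·(T−10) [T>10 °C] = -0.4320
  SO₂ term: 0.0053·99.2^0.26·exp(0.059·67-0.4320) = 0.5923
  Sd branch = 0.01025·Sd^0.27·e^(0.036·RH+0.049·T) = 1.117 μm/a
  sum: 0.5923 + 1.117 → r_corr = 1.709 μm/a
Ordering by μm/a: zinc (4.22) > copper (1.71)

zinc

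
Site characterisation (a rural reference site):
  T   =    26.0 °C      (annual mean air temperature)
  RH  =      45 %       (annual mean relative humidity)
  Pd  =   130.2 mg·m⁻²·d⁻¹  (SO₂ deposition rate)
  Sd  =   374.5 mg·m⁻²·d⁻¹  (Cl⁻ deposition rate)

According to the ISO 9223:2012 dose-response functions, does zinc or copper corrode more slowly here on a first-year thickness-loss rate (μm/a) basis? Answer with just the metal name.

copper

zinc: f(T) = -0.071·(T−10) [T>10 °C] = -1.1360
  SO₂ term: 0.0129·130.2^0.44·exp(0.046·45-1.1360) = 0.2797
  Sd branch = 0.0175·Sd^0.57·e^(0.008·RH+0.085·T) = 6.7 μm/a
  sum: 0.2797 + 6.7 → r_corr = 6.979 μm/a
copper: temperature factor f = -0.080·(16.0) = -1.2800
  SO₂ term: 0.0053·130.2^0.26·exp(0.059·45-1.2800) = 0.07434
  Cl⁻ term: 0.01025·374.5^0.27·exp(0.036·45+0.049·26.0) = 0.9171
  r_corr = 0.07434 + 0.9171 = 0.9914 μm/a
Ordering by μm/a: zinc (6.98) > copper (0.991)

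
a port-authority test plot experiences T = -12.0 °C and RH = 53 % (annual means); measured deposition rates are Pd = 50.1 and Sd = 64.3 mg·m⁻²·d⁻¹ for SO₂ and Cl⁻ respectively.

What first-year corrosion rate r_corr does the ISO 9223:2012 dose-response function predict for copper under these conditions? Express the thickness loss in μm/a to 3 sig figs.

copper: T≤10 °C ⇒ hinge +0.126·(-12.0−10) = -2.7720
  Pd branch = 0.0053·Pd^0.26·e^(0.059·RH+f) = 0.02091 μm/a
  Sd branch = 0.01025·Sd^0.27·e^(0.036·RH+0.049·T) = 0.1181 μm/a
  r_corr = 0.02091 + 0.1181 = 0.139 μm/a

r_corr = 0.139 μm/a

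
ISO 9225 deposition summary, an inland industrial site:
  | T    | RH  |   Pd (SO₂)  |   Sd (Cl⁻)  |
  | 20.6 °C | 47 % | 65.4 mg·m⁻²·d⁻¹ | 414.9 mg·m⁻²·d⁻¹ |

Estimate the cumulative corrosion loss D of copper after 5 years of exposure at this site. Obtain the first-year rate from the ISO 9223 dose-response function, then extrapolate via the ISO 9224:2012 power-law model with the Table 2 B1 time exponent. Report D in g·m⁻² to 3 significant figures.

copper: temperature factor f = -0.080·(10.6) = -0.8480
  Pd branch = 0.0053·Pd^0.26·e^(0.059·RH+f) = 0.1077 μm/a
  Sd branch = 0.01025·Sd^0.27·e^(0.036·RH+0.049·T) = 0.7776 μm/a
  r_corr = 0.1077 + 0.7776 = 0.8854 μm/a
Power-law: D(5) = r_corr · 5^0.667
  D(5) = 0.8854 × 5^0.667 = 0.8854 × 2.926 = 2.59 μm
  Mass loss = 2.59 μm × 8.96 g/cm³ = 23.21 g·m⁻²

D(5) = 23.2 g·m⁻²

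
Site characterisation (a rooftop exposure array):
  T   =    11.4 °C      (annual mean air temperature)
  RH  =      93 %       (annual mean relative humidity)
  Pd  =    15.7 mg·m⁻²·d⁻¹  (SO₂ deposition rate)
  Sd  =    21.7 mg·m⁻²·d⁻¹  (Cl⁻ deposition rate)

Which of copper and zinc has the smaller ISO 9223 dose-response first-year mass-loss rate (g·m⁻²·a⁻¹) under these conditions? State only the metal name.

copper: temperature factor f = -0.080·(1.4) = -0.1120
  Pd branch = 0.0053·Pd^0.26·e^(0.059·RH+f) = 2.342 μm/a
  Cl⁻ term: 0.01025·21.7^0.27·exp(0.036·93+0.049·11.4) = 1.17
  r_corr = 2.342 + 1.17 = 3.512 μm/a
  mass loss = 3.512 μm/a × 8.96 g/cm³ = 31.47 g·m⁻²·a⁻¹
zinc: f(T) = -0.071·(T−10) [T>10 °C] = -0.0994
  Pd branch = 0.0129·Pd^0.44·e^(0.046·RH+f) = 2.828 μm/a
  Cl⁻ term: 0.0175·21.7^0.57·exp(0.008·93+0.085·11.4) = 0.5607
  r_corr = 2.828 + 0.5607 = 3.389 μm/a
  mass loss = 3.389 μm/a × 7.14 g/cm³ = 24.2 g·m⁻²·a⁻¹
Ordering by g·m⁻²·a⁻¹: copper (31.5) > zinc (24.2)

zinc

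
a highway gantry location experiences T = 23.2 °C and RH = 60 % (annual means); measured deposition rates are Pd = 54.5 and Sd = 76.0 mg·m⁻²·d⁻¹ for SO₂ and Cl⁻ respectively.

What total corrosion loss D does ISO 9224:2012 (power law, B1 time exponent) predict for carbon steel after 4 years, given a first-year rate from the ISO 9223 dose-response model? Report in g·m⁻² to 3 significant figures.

carbon steel: f(T) = -0.054·(T−10) [T>10 °C] = -0.7128
  SO₂ term: 1.77·54.5^0.52·exp(0.02·60-0.7128) = 23.04
  Sd branch = 0.102·Sd^0.62·e^(0.033·RH+0.04·T) = 27.39 μm/a
  sum: 23.04 + 27.39 → r_corr = 50.43 μm/a
ISO 9224: D(t) = r_corr · t^b with b = 0.523 (carbon steel, B1)
  D(4) = 50.43 × 4^0.523 = 50.43 × 2.065 = 104.1 μm
  Mass loss = 104.1 μm × 7.85 g/cm³ = 817.4 g·m⁻²

D(4) = 817 g·m⁻²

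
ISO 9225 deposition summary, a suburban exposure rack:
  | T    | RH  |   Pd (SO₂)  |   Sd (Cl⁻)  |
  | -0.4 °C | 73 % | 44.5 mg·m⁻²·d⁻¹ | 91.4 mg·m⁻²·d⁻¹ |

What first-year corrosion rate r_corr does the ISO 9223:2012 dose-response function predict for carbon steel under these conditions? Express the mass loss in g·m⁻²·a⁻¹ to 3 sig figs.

carbon steel: T≤10 °C ⇒ hinge +0.150·(-0.4−10) = -1.5600
  SO₂ term: 1.77·44.5^0.52·exp(0.02·73-1.5600) = 11.53
  Sd branch = 0.102·Sd^0.62·e^(0.033·RH+0.04·T) = 18.35 μm/a
  r_corr = 11.53 + 18.35 = 29.88 μm/a
Convert to mass loss: 29.88 μm/a × 7.85 g/cm³ = 234.5 g·m⁻²·a⁻¹

r_corr = 235 g·m⁻²·a⁻¹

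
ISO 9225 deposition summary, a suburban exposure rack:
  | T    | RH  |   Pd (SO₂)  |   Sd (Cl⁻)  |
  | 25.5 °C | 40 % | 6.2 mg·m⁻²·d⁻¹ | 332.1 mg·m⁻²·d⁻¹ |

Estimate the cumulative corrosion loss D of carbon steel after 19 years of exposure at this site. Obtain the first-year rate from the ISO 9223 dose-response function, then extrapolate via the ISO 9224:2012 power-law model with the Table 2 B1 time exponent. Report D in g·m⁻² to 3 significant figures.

carbon steel: f(T) = -0.054·(T−10) [T>10 °C] = -0.8370
  Pd branch = 1.77·Pd^0.52·e^(0.02·RH+f) = 4.405 μm/a
  Sd branch = 0.102·Sd^0.62·e^(0.033·RH+0.04·T) = 38.73 μm/a
  r_corr = 4.405 + 38.73 = 43.13 μm/a
Power-law: D(19) = r_corr · 19^0.523
  D(19) = 43.13 × 19^0.523 = 43.13 × 4.664 = 201.2 μm
  Mass loss = 201.2 μm × 7.85 g/cm³ = 1579 g·m⁻²

D(19) = 1.58e+03 g·m⁻²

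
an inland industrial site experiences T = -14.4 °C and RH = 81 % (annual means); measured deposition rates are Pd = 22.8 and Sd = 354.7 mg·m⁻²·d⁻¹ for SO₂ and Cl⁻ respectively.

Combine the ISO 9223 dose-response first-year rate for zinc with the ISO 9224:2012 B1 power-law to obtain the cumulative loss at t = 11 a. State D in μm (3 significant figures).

D(11) = 7.85 μm

zinc: f(T) = +0.038·(T−10) [T≤10 °C] = -0.9272
  Pd branch = 0.0129·Pd^0.44·e^(0.046·RH+f) = 0.8387 μm/a
  Sd branch = 0.0175·Sd^0.57·e^(0.008·RH+0.085·T) = 0.2795 μm/a
  r_corr = 0.8387 + 0.2795 = 1.118 μm/a
Long-term exponent b (ISO 9224 Table 2, B1) = 0.813
  D(11) = 1.118 × 11^0.813 = 1.118 × 7.025 = 7.855 μm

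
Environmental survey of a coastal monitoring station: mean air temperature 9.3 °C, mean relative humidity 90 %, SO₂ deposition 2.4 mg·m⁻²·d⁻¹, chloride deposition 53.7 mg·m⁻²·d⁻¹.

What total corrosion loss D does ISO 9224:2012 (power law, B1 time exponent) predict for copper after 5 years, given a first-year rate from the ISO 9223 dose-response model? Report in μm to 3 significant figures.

copper: temperature factor f = +0.126·(-0.7) = -0.0882
  SO₂ term: 0.0053·2.4^0.26·exp(0.059·90-0.0882) = 1.233
  Cl⁻ term: 0.01025·53.7^0.27·exp(0.036·90+0.049·9.3) = 1.21
  r_corr = 1.233 + 1.21 = 2.443 μm/a
ISO 9224: D(t) = r_corr · t^b with b = 0.667 (copper, B1)
  D(5) = 2.443 × 5^0.667 = 2.443 × 2.926 = 7.147 μm

D(5) = 7.15 μm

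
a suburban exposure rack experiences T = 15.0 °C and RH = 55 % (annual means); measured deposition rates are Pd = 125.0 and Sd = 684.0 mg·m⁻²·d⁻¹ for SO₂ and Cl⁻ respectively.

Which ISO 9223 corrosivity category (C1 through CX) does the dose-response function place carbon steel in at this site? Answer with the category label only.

carbon steel: T>10 °C ⇒ hinge -0.054·(15.0−10) = -0.2700
  SO₂ term: 1.77·125.0^0.52·exp(0.02·55-0.2700) = 49.98
  Cl⁻ term: 0.102·684.0^0.62·exp(0.033·55+0.04·15.0) = 65.34
  sum: 49.98 + 65.34 → r_corr = 115.3 μm/a
Category bounds: 80…200 μm/a bracket r_corr ⇒ C5

C5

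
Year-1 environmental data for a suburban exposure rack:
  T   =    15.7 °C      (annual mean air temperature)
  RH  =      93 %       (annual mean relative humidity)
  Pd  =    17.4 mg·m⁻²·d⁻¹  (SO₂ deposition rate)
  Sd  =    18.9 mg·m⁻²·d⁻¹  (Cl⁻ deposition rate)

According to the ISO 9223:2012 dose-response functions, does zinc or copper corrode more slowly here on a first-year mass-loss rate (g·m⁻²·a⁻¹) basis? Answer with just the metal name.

zinc

zinc: temperature factor f = -0.071·(5.7) = -0.4047
  SO₂ term: 0.0129·17.4^0.44·exp(0.046·93-0.4047) = 2.181
  Cl⁻ term: 0.0175·18.9^0.57·exp(0.008·93+0.085·15.7) = 0.747
  sum: 2.181 + 0.747 → r_corr = 2.928 μm/a
  mass loss = 2.928 μm/a × 7.14 g/cm³ = 20.9 g·m⁻²·a⁻¹
copper: temperature factor f = -0.080·(5.7) = -0.4560
  Pd branch = 0.0053·Pd^0.26·e^(0.059·RH+f) = 1.705 μm/a
  Cl⁻ term: 0.01025·18.9^0.27·exp(0.036·93+0.049·15.7) = 1.392
  sum: 1.705 + 1.392 → r_corr = 3.097 μm/a
  mass loss = 3.097 μm/a × 8.96 g/cm³ = 27.75 g·m⁻²·a⁻¹
Ordering by g·m⁻²·a⁻¹: copper (27.7) > zinc (20.9)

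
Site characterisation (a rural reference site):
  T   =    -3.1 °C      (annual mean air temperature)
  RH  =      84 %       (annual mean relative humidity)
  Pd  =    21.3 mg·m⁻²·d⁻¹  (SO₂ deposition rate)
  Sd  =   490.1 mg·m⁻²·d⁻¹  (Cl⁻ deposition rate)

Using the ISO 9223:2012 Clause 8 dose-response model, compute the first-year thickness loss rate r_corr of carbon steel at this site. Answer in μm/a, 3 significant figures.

carbon steel: temperature factor f = +0.150·(-13.1) = -1.9650
  sulphur-dioxide contribution → 6.531 μm/a
  chloride contribution → 67.08 μm/a
  total first-year rate 73.61 μm/a

r_corr = 73.6 μm/a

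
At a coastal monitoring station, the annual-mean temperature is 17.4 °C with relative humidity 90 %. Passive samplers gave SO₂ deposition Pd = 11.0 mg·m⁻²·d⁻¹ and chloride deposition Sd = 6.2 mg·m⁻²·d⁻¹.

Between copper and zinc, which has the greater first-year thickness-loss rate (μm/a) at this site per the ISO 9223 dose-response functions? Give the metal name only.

copper: temperature factor f = -0.080·(7.4) = -0.5920
  SO₂ term: 0.0053·11.0^0.26·exp(0.059·90-0.5920) = 1.107
  Sd branch = 0.01025·Sd^0.27·e^(0.036·RH+0.049·T) = 1.005 μm/a
  sum: 1.107 + 1.005 → r_corr = 2.111 μm/a
zinc: T>10 °C ⇒ hinge -0.071·(17.4−10) = -0.5254
  SO₂ term: 0.0129·11.0^0.44·exp(0.046·90-0.5254) = 1.376
  Sd branch = 0.0175·Sd^0.57·e^(0.008·RH+0.085·T) = 0.4464 μm/a
  r_corr = 1.376 + 0.4464 = 1.822 μm/a
Ordering by μm/a: copper (2.11) > zinc (1.82)

copper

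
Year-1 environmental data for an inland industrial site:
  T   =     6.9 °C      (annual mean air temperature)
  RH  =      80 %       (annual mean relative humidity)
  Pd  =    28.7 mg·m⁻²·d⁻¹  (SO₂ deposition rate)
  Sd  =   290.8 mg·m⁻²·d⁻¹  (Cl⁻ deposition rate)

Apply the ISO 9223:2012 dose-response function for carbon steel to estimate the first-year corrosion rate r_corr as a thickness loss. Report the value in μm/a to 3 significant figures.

r_corr = 95.0 μm/a

carbon steel: temperature factor f = +0.150·(-3.1) = -0.4650
  sulphur-dioxide contribution → 31.55 μm/a
  chloride contribution → 63.45 μm/a
  ⇒ r_corr(carbon steel) = 95 μm/a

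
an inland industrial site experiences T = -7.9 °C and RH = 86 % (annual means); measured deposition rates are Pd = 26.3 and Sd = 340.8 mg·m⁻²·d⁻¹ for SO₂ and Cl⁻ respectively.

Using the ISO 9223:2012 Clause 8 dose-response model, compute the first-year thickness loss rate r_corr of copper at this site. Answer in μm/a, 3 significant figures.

r_corr = 0.951 μm/a

copper: T≤10 °C ⇒ hinge +0.126·(-7.9−10) = -2.2554
  SO₂ term: 0.0053·26.3^0.26·exp(0.059·86-2.2554) = 0.2078
  Cl⁻ term: 0.01025·340.8^0.27·exp(0.036·86+0.049·-7.9) = 0.7429
  r_corr = 0.2078 + 0.7429 = 0.9507 μm/a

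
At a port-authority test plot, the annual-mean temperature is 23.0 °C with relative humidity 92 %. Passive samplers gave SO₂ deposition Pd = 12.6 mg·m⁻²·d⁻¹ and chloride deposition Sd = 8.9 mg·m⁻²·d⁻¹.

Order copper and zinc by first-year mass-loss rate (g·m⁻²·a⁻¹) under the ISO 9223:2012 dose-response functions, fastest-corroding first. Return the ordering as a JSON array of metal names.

["copper", "zinc"]

copper: temperature factor f = -0.080·(13.0) = -1.0400
  SO₂ term: 0.0053·12.6^0.26·exp(0.059·92-1.0400) = 0.8242
  Sd branch = 0.01025·Sd^0.27·e^(0.036·RH+0.049·T) = 1.566 μm/a
  r_corr = 0.8242 + 1.566 = 2.391 μm/a
  mass loss = 2.391 μm/a × 8.96 g/cm³ = 21.42 g·m⁻²·a⁻¹
zinc: f(T) = -0.071·(T−10) [T>10 °C] = -0.9230
  SO₂ term: 0.0129·12.6^0.44·exp(0.046·92-0.9230) = 1.076
  Cl⁻ term: 0.0175·8.9^0.57·exp(0.008·92+0.085·23.0) = 0.8972
  r_corr = 1.076 + 0.8972 = 1.973 μm/a
  mass loss = 1.973 μm/a × 7.14 g/cm³ = 14.09 g·m⁻²·a⁻¹
Ordering by g·m⁻²·a⁻¹: copper (21.4) > zinc (14.1)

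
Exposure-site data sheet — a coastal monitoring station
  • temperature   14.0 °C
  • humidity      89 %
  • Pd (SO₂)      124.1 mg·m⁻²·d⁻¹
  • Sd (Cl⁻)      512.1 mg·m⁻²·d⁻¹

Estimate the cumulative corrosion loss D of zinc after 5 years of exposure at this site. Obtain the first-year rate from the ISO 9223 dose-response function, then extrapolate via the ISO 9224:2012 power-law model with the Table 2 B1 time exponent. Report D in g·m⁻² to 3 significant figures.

zinc: T>10 °C ⇒ hinge -0.071·(14.0−10) = -0.2840
  SO₂ term: 0.0129·124.1^0.44·exp(0.046·89-0.2840) = 4.859
  Sd branch = 0.0175·Sd^0.57·e^(0.008·RH+0.085·T) = 4.106 μm/a
  r_corr = 4.859 + 4.106 = 8.964 μm/a
Long-term exponent b (ISO 9224 Table 2, B1) = 0.813
  D(5) = 8.964 × 5^0.813 = 8.964 × 3.701 = 33.17 μm
  Mass loss = 33.17 μm × 7.14 g/cm³ = 236.9 g·m⁻²

D(5) = 237 g·m⁻²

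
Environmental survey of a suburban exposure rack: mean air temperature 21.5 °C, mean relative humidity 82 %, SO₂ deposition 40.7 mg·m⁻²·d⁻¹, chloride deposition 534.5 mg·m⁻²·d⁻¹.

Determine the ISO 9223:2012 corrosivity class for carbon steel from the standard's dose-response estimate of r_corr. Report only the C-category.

carbon steel: temperature factor f = -0.054·(11.5) = -0.6210
  Pd branch = 1.77·Pd^0.52·e^(0.02·RH+f) = 33.69 μm/a
  Sd branch = 0.102·Sd^0.62·e^(0.033·RH+0.04·T) = 177.3 μm/a
  r_corr = 33.69 + 177.3 = 211 μm/a
ISO 9223 Table 2 (carbon steel): 200 < 211 ≤ 700 μm/a ⇒ CX

CX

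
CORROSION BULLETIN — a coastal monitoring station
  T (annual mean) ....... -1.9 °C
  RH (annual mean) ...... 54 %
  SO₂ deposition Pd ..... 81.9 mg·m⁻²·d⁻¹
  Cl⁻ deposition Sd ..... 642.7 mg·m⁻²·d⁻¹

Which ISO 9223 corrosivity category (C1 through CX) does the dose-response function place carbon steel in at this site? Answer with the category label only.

carbon steel: T≤10 °C ⇒ hinge +0.150·(-1.9−10) = -1.7850
  sulphur-dioxide contribution → 8.644 μm/a
  chloride contribution → 30.94 μm/a
  total first-year rate 39.58 μm/a
ISO 9223 Table 2 (carbon steel): 25 < 39.6 ≤ 50 μm/a ⇒ C3

C3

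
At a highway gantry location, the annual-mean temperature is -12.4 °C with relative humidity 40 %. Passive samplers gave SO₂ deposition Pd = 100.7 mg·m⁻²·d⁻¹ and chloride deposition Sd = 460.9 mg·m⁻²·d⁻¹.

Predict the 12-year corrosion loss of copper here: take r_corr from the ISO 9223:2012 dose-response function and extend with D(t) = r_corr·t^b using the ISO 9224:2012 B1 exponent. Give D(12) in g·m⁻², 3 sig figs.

copper: T≤10 °C ⇒ hinge +0.126·(-12.4−10) = -2.8224
  SO₂ term: 0.0053·100.7^0.26·exp(0.059·40-2.8224) = 0.01107
  Cl⁻ term: 0.01025·460.9^0.27·exp(0.036·40+0.049·-12.4) = 0.1234
  sum: 0.01107 + 0.1234 → r_corr = 0.1345 μm/a
Power-law: D(12) = r_corr · 12^0.667
  D(12) = 0.1345 × 12^0.667 = 0.1345 × 5.246 = 0.7056 μm
  Mass loss = 0.7056 μm × 8.96 g/cm³ = 6.322 g·m⁻²

D(12) = 6.32 g·m⁻²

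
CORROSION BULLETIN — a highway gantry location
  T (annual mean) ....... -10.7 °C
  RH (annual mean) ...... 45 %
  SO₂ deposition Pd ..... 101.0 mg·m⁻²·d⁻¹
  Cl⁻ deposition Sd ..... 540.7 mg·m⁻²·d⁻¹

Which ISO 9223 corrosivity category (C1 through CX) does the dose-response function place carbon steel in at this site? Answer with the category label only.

carbon steel: f(T) = +0.150·(T−10) [T≤10 °C] = -3.1050
  sulphur-dioxide contribution → 2.151 μm/a
  chloride contribution → 14.52 μm/a
  ⇒ r_corr(carbon steel) = 16.67 μm/a
Category bounds: 1.3…25 μm/a bracket r_corr ⇒ C2

C2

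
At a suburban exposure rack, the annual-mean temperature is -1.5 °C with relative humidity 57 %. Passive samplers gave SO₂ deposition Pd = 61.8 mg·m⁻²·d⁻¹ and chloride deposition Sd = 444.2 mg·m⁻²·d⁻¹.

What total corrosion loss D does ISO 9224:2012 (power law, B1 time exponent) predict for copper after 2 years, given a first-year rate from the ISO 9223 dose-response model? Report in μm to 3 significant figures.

copper: f(T) = +0.126·(T−10) [T≤10 °C] = -1.4490
  sulphur-dioxide contribution → 0.105 μm/a
  chloride contribution → 0.3844 μm/a
  ⇒ r_corr(copper) = 0.4894 μm/a
Power-law: D(2) = r_corr · 2^0.667
  D(2) = 0.4894 × 2^0.667 = 0.4894 × 1.588 = 0.7771 μm

D(2) = 0.777 μm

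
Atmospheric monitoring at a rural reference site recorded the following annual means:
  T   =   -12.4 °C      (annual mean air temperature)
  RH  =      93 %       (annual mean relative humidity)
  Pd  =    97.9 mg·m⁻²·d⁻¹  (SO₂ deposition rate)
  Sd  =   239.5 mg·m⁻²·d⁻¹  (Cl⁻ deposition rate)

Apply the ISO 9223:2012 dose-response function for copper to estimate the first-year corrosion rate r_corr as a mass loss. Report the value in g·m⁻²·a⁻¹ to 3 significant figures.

r_corr = 8.49 g·m⁻²·a⁻¹

copper: temperature factor f = +0.126·(-22.4) = -2.8224
  sulphur-dioxide contribution → 0.2507 μm/a
  chloride contribution → 0.6971 μm/a
  ⇒ r_corr(copper) = 0.9477 μm/a
Convert to mass loss: 0.9477 μm/a × 8.96 g/cm³ = 8.492 g·m⁻²·a⁻¹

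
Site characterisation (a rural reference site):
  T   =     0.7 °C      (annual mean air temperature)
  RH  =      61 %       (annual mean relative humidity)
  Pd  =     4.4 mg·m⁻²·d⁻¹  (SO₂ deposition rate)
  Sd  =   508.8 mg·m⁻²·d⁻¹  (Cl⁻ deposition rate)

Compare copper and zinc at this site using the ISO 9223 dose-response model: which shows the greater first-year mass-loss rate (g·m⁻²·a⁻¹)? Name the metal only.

zinc

copper: f(T) = +0.126·(T−10) [T≤10 °C] = -1.1718
  Pd branch = 0.0053·Pd^0.26·e^(0.059·RH+f) = 0.08825 μm/a
  Sd branch = 0.01025·Sd^0.27·e^(0.036·RH+0.049·T) = 0.513 μm/a
  r_corr = 0.08825 + 0.513 = 0.6012 μm/a
  mass loss = 0.6012 μm/a × 8.96 g/cm³ = 5.387 g·m⁻²·a⁻¹
zinc: temperature factor f = +0.038·(-9.3) = -0.3534
  Pd branch = 0.0129·Pd^0.44·e^(0.046·RH+f) = 0.2876 μm/a
  Sd branch = 0.0175·Sd^0.57·e^(0.008·RH+0.085·T) = 1.056 μm/a
  sum: 0.2876 + 1.056 → r_corr = 1.343 μm/a
  mass loss = 1.343 μm/a × 7.14 g/cm³ = 9.592 g·m⁻²·a⁻¹
Ordering by g·m⁻²·a⁻¹: zinc (9.59) > copper (5.39)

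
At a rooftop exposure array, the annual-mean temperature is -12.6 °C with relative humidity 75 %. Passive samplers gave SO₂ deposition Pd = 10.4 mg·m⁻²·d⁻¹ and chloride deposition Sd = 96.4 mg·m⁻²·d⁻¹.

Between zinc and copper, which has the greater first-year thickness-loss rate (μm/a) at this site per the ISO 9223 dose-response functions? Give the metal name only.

zinc: temperature factor f = +0.038·(-22.6) = -0.8588
  sulphur-dioxide contribution → 0.4824 μm/a
  chloride contribution → 0.1477 μm/a
  total first-year rate 0.6301 μm/a
copper: f(T) = +0.126·(T−10) [T≤10 °C] = -2.8476
  sulphur-dioxide contribution → 0.04718 μm/a
  chloride contribution → 0.2824 μm/a
  ⇒ r_corr(copper) = 0.3296 μm/a
Ordering by μm/a: zinc (0.63) > copper (0.33)

zinc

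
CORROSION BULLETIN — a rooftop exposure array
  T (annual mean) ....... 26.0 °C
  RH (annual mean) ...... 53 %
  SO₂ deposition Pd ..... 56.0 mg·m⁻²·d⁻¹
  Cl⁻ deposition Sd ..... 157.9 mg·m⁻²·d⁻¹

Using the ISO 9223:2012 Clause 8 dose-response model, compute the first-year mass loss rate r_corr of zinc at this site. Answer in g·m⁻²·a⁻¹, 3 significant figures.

zinc: T>10 °C ⇒ hinge -0.071·(26.0−10) = -1.1360
  sulphur-dioxide contribution → 0.2788 μm/a
  chloride contribution → 4.366 μm/a
  ⇒ r_corr(zinc) = 4.644 μm/a
Convert to mass loss: 4.644 μm/a × 7.14 g/cm³ = 33.16 g·m⁻²·a⁻¹

r_corr = 33.2 g·m⁻²·a⁻¹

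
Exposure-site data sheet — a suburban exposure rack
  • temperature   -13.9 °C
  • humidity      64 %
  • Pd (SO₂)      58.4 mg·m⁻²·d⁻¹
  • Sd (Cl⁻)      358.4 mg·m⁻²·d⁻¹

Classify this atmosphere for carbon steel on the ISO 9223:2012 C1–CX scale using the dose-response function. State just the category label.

carbon steel: temperature factor f = +0.150·(-23.9) = -3.5850
  SO₂ term: 1.77·58.4^0.52·exp(0.02·64-3.5850) = 1.464
  Sd branch = 0.102·Sd^0.62·e^(0.033·RH+0.04·T) = 18.54 μm/a
  sum: 1.464 + 18.54 → r_corr = 20 μm/a
20 μm/a falls in (1.3, 25] for carbon steel → category C2

C2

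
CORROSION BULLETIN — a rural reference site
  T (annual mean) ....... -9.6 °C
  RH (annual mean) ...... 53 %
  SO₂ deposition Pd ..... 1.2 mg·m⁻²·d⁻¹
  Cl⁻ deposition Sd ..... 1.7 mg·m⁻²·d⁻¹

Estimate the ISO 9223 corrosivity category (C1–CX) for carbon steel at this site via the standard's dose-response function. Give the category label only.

C1

carbon steel: f(T) = +0.150·(T−10) [T≤10 °C] = -2.9400
  SO₂ term: 1.77·1.2^0.52·exp(0.02·53-2.9400) = 0.2969
  Sd branch = 0.102·Sd^0.62·e^(0.033·RH+0.04·T) = 0.555 μm/a
  r_corr = 0.2969 + 0.555 = 0.8519 μm/a
ISO 9223 Table 2 (carbon steel): 0 < 0.852 ≤ 1.3 μm/a ⇒ C1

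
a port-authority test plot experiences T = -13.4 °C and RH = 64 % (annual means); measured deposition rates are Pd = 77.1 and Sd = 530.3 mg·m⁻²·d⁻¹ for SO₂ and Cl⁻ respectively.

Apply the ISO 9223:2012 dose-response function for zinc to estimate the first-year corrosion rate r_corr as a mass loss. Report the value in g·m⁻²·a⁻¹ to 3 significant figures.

r_corr = 7.25 g·m⁻²·a⁻¹

zinc: temperature factor f = +0.038·(-23.4) = -0.8892
  SO₂ term: 0.0129·77.1^0.44·exp(0.046·64-0.8892) = 0.6812
  Cl⁻ term: 0.0175·530.3^0.57·exp(0.008·64+0.085·-13.4) = 0.334
  r_corr = 0.6812 + 0.334 = 1.015 μm/a
Convert to mass loss: 1.015 μm/a × 7.14 g/cm³ = 7.248 g·m⁻²·a⁻¹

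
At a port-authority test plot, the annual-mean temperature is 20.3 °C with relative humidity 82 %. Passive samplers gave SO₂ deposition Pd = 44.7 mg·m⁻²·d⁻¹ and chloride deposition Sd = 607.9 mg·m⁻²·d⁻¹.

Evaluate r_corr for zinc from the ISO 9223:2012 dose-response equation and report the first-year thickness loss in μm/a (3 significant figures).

zinc: f(T) = -0.071·(T−10) [T>10 °C] = -0.7313
  sulphur-dioxide contribution → 1.436 μm/a
  chloride contribution → 7.313 μm/a
  ⇒ r_corr(zinc) = 8.749 μm/a

r_corr = 8.75 μm/a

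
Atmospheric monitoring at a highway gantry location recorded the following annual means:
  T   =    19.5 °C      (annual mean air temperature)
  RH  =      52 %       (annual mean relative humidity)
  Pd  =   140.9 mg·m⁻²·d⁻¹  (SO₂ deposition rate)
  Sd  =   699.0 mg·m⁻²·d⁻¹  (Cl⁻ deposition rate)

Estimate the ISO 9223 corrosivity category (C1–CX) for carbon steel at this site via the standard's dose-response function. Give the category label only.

carbon steel: f(T) = -0.054·(T−10) [T>10 °C] = -0.5130
  SO₂ term: 1.77·140.9^0.52·exp(0.02·52-0.5130) = 39.29
  Cl⁻ term: 0.102·699.0^0.62·exp(0.033·52+0.04·19.5) = 71.81
  r_corr = 39.29 + 71.81 = 111.1 μm/a
111 μm/a falls in (80, 200] for carbon steel → category C5

C5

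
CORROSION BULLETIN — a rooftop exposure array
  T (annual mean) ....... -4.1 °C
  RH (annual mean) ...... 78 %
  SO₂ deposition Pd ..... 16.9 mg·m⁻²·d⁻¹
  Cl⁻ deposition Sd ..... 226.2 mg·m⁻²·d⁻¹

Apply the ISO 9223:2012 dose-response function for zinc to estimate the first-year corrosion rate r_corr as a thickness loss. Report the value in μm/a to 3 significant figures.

zinc: f(T) = +0.038·(T−10) [T≤10 °C] = -0.5358
  sulphur-dioxide contribution → 0.9471 μm/a
  chloride contribution → 0.5067 μm/a
  ⇒ r_corr(zinc) = 1.454 μm/a

r_corr = 1.45 μm/a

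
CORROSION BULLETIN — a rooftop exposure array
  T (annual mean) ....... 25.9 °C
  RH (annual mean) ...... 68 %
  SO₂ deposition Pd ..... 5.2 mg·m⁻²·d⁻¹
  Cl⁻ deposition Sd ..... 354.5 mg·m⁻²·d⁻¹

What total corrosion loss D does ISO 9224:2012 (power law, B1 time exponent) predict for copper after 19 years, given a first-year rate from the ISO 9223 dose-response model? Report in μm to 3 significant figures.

D(19) = 15.6 μm

copper: temperature factor f = -0.080·(15.9) = -1.2720
  Pd branch = 0.0053·Pd^0.26·e^(0.059·RH+f) = 0.126 μm/a
  Sd branch = 0.01025·Sd^0.27·e^(0.036·RH+0.049·T) = 2.058 μm/a
  sum: 0.126 + 2.058 → r_corr = 2.184 μm/a
Power-law: D(19) = r_corr · 19^0.667
  D(19) = 2.184 × 19^0.667 = 2.184 × 7.127 = 15.57 μm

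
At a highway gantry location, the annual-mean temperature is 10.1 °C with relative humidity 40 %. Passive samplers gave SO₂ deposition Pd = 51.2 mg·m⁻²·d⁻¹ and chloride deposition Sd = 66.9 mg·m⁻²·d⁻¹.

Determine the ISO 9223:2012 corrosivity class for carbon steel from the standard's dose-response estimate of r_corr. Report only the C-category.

C3

carbon steel: f(T) = -0.054·(T−10) [T>10 °C] = -0.0054
  Pd branch = 1.77·Pd^0.52·e^(0.02·RH+f) = 30.33 μm/a
  Sd branch = 0.102·Sd^0.62·e^(0.033·RH+0.04·T) = 7.746 μm/a
  sum: 30.33 + 7.746 → r_corr = 38.08 μm/a
Category bounds: 25…50 μm/a bracket r_corr ⇒ C3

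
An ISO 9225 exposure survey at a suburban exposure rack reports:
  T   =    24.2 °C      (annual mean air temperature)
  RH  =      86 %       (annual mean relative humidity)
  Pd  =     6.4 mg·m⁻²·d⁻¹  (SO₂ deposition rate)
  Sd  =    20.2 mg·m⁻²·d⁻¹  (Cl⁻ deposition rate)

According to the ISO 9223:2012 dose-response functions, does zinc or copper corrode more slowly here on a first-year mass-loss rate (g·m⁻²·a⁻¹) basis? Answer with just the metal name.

zinc: temperature factor f = -0.071·(14.2) = -1.0082
  Pd branch = 0.0129·Pd^0.44·e^(0.046·RH+f) = 0.5566 μm/a
  Cl⁻ term: 0.0175·20.2^0.57·exp(0.008·86+0.085·24.2) = 1.511
  sum: 0.5566 + 1.511 → r_corr = 2.067 μm/a
  mass loss = 2.067 μm/a × 7.14 g/cm³ = 14.76 g·m⁻²·a⁻¹
copper: f(T) = -0.080·(T−10) [T>10 °C] = -1.1360
  Pd branch = 0.0053·Pd^0.26·e^(0.059·RH+f) = 0.4407 μm/a
  Sd branch = 0.01025·Sd^0.27·e^(0.036·RH+0.049·T) = 1.67 μm/a
  sum: 0.4407 + 1.67 → r_corr = 2.111 μm/a
  mass loss = 2.111 μm/a × 8.96 g/cm³ = 18.91 g·m⁻²·a⁻¹
Ordering by g·m⁻²·a⁻¹: copper (18.9) > zinc (14.8)

zinc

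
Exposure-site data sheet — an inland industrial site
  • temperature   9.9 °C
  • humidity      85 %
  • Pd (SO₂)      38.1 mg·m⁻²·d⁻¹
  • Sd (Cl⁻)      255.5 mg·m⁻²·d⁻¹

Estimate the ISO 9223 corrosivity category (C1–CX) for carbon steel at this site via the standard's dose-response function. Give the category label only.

C5

carbon steel: T≤10 °C ⇒ hinge +0.150·(9.9−10) = -0.0150
  SO₂ term: 1.77·38.1^0.52·exp(0.02·85-0.0150) = 63.36
  Sd branch = 0.102·Sd^0.62·e^(0.033·RH+0.04·T) = 77.87 μm/a
  r_corr = 63.36 + 77.87 = 141.2 μm/a
141 μm/a falls in (80, 200] for carbon steel → category C5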